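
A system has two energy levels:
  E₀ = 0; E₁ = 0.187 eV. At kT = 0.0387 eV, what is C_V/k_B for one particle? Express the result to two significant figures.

Eᵢ/kT = 0, 4.832.
Z = Σ e^(−Eᵢ/kT) = e^(−0) + e^(−4.832) = 1.000 + 0.007971 = 1.008.
⟨E⟩ = 0.001479 eV, ⟨E²⟩ = 0.0002765 eV².
C_V/k_B = (⟨E²⟩ − ⟨E⟩²)/(kT)² = (0.0002765 − 0.000002187)/0.001498 = 0.18.

0.18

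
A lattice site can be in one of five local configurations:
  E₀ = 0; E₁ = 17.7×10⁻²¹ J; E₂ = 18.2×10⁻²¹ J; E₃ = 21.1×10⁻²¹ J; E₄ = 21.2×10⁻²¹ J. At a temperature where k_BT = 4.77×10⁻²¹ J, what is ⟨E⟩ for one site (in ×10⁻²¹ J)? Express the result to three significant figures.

Eᵢ/kT = 0, 3.7107, 3.8155, 4.4235, 4.4444.
Z = Σ e^(−Eᵢ/kT) = e^(−0) + e^(−3.7107) + e^(−3.8155) + e^(−4.4235) + e^(−4.4444) = 1.0000 + 0.024460 + 0.022027 + 0.011992 + 0.011744 = 1.0702.
⟨E⟩ = Σ Eᵢ e^(−Eᵢ/kT) / Z = (0·1.0000 + 17.7·0.024460 + 18.2·0.022027 + 21.1·0.011992 + 21.2·0.011744) / 1.0702 = 1.25 ×10⁻²¹ J.

1.25 ×10⁻²¹ J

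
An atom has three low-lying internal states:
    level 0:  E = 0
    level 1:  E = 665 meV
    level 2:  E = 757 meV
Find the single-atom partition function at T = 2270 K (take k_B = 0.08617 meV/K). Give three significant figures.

k_BT = 0.08617 × 2270 K = 195.61 meV.
Eᵢ/kT = 0, 3.3996, 3.8699.
Z = Σ e^(−Eᵢ/kT) = e^(−0) + e^(−3.3996) + e^(−3.8699) = 1.0000 + 0.033387 + 0.020860 = 1.0542.

Z = 1.05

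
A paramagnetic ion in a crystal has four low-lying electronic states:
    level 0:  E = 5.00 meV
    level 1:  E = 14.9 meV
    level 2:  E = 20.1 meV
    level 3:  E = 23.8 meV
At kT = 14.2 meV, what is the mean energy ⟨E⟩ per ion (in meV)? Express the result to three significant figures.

12.2 meV

Eᵢ/kT = 0.35211, 1.0493, 1.4155, 1.6761.
Z = Σ e^(−Eᵢ/kT) = e^(−0.35211) + e^(−1.0493) + e^(−1.4155) + e^(−1.6761) = 0.70320 + 0.35018 + 0.24280 + 0.18710 = 1.4833.
⟨E⟩ = Σ Eᵢ e^(−Eᵢ/kT) / Z = (5.00·0.70320 + 14.9·0.35018 + 20.1·0.24280 + 23.8·0.18710) / 1.4833 = 12.2 meV.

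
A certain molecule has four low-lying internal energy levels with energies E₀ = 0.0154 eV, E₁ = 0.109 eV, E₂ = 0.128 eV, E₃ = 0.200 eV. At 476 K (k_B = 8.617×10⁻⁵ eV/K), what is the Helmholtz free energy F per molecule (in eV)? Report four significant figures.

0.008701 eV

k_BT = 8.617×10⁻⁵ × 476 K = 0.0410169 eV.
Eᵢ/kT = 0.375455, 2.65744, 3.12066, 4.87604.
Z = Σ e^(−Eᵢ/kT) = e^(−0.375455) + e^(−2.65744) + e^(−3.12066) + e^(−4.87604) = 0.686977 + 0.0701275 + 0.0441280 + 0.00762716 = 0.808860.
F = −kT ln Z = −0.0410169 × ln(0.808860) = −0.0410169 × -0.212129 = 0.008701 eV.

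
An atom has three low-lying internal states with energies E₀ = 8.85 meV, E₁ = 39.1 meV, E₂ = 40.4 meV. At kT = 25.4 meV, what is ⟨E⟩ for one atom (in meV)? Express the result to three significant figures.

20.3 meV

Eᵢ/kT = 0.34843, 1.5394, 1.5906.
Z = Σ e^(−Eᵢ/kT) = e^(−0.34843) + e^(−1.5394) + e^(−1.5906) = 0.70580 + 0.21451 + 0.20380 = 1.1241.
⟨E⟩ = Σ Eᵢ e^(−Eᵢ/kT) / Z = (8.85·0.70580 + 39.1·0.21451 + 40.4·0.20380) / 1.1241 = 20.3 meV.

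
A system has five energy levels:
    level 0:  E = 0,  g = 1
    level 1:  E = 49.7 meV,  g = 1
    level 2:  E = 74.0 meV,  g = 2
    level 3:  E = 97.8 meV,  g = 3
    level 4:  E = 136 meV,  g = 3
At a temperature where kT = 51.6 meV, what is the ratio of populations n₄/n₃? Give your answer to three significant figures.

n₄/n₃ = (g₄/g₃) exp[−(E₄−E₃)/kT] = (3/3) × exp(−(38.2 meV)/(51.6 meV)) = (3/3) × exp(-0.74031) = 0.477.

0.477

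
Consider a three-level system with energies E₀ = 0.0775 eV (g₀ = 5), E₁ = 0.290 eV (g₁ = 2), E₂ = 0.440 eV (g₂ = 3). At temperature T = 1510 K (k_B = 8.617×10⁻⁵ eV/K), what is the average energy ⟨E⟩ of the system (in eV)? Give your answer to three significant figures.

k_BT = 8.617×10⁻⁵ × 1510 K = 0.13012 eV.
Eᵢ/kT = 0.59560, 2.2287, 3.3815.
Z = Σ gᵢe^(−Eᵢ/kT) = 5·e^(−0.59560) + 2·e^(−2.2287) + 3·e^(−3.3815) = 2.7562 + 0.21534 + 0.10199 = 3.0735.
⟨E⟩ = Σ Eᵢ gᵢe^(−Eᵢ/kT) / Z = (0.0775·2.7562 + 0.290·0.21534 + 0.440·0.10199) / 3.0735 = 0.104 eV.

0.104 eV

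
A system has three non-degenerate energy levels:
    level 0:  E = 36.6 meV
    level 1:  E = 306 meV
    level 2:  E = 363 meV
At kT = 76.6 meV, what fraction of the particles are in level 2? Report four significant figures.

Eᵢ/kT = 0.477807, 3.99478, 4.73890.
Z = Σ e^(−Eᵢ/kT) = e^(−0.477807) + e^(−3.99478) + e^(−4.73890) = 0.620142 + 0.0184115 + 0.00874826 = 0.647302.
P₂ = e^(−E₂/kT) / Z = 0.00874826/0.647302 = 0.01351.

0.01351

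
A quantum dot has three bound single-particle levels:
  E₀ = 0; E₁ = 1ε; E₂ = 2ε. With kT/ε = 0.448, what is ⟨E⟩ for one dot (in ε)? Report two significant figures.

Eᵢ/kT = 0, 2.232, 4.464.
Z = Σ e^(−Eᵢ/kT) = e^(−0) + e^(−2.232) + e^(−4.464) = 1.000 + 0.1073 + 0.01152 = 1.119.
⟨E⟩ = Σ Eᵢ e^(−Eᵢ/kT) / Z = (0·1.000 + 1·0.1073 + 2·0.01152) / 1.119 = 0.12 ε.

0.12 ε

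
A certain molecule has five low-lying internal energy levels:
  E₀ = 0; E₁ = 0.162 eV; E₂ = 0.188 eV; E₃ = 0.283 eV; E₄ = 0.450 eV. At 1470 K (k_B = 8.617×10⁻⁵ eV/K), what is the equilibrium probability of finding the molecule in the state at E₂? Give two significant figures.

0.14

k_BT = 8.617×10⁻⁵ × 1470 K = 0.1267 eV.
Eᵢ/kT = 0, 1.279, 1.484, 2.234, 3.552.
Z = Σ e^(−Eᵢ/kT) = e^(−0) + e^(−1.279) + e^(−1.484) + e^(−2.234) + e^(−3.552) = 1.000 + 0.2783 + 0.2267 + 0.1071 + 0.02867 = 1.641.
P₂ = e^(−E₂/kT) / Z = 0.2267/1.641 = 0.14.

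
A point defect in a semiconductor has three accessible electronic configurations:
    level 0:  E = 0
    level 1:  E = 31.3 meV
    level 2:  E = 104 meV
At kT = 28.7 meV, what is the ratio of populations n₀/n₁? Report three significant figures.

n₀/n₁ = exp[−(E₀−E₁)/kT] = exp(−(-31.3 meV)/(28.7 meV)) = exp(1.0906) = 2.98.

2.98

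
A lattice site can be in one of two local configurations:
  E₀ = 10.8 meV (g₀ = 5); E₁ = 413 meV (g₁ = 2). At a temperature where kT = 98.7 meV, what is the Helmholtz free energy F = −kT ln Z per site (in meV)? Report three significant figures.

Eᵢ/kT = 0.10942, 4.1844.
Z = Σ gᵢe^(−Eᵢ/kT) = 5·e^(−0.10942) + 2·e^(−4.1844) = 4.4818 + 0.030463 = 4.5123.
F = −kT ln Z = −98.7 × ln(4.5123) = −98.7 × 1.5068 = -149 meV.

-149 meV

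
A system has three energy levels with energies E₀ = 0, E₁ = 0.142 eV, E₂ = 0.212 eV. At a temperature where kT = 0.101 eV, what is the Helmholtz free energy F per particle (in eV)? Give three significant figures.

Eᵢ/kT = 0, 1.4059, 2.0990.
Z = Σ e^(−Eᵢ/kT) = e^(−0) + e^(−1.4059) + e^(−2.0990) = 1.0000 + 0.24515 + 0.12258 = 1.3677.
F = −kT ln Z = −0.101 × ln(1.3677) = −0.101 × 0.31313 = -0.0316 eV.

-0.0316 eV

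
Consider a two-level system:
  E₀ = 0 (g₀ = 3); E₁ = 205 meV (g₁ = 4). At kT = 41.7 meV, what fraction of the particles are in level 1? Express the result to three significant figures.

0.00968

Eᵢ/kT = 0, 4.9161.
Z = Σ gᵢe^(−Eᵢ/kT) = 3·e^(−0) + 4·e^(−4.9161) = 3.0000 + 0.029311 = 3.0293.
P₁ = g₁ e^(−E₁/kT) / Z = 0.029311/3.0293 = 0.00968.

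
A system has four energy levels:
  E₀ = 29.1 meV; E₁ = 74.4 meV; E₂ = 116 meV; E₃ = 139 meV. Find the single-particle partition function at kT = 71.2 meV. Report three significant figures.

Z = 1.35

Eᵢ/kT = 0.40871, 1.0449, 1.6292, 1.9522.
Z = Σ e^(−Eᵢ/kT) = e^(−0.40871) + e^(−1.0449) + e^(−1.6292) + e^(−1.9522) = 0.66451 + 0.35173 + 0.19609 + 0.14196 = 1.3543.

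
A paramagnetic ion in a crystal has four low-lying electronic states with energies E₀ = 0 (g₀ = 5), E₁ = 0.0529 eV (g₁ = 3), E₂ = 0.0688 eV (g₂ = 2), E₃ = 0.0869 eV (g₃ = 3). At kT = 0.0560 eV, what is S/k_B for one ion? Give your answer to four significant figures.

2.380

Eᵢ/kT = 0, 0.944643, 1.22857, 1.55179.
Z = Σ gᵢe^(−Eᵢ/kT) = 5·e^(−0) + 3·e^(−0.944643) + 2·e^(−1.22857) + 3·e^(−1.55179) = 5.00000 + 1.16646 + 0.585422 + 0.635605 = 7.38749.
⟨E⟩ = Σ EᵢPᵢ = 0.0212815 eV.
S/k_B = ln Z + ⟨E⟩/kT = ln(7.38749) + 0.0212815/0.0560 = 1.99979 + 0.380027 = 2.380.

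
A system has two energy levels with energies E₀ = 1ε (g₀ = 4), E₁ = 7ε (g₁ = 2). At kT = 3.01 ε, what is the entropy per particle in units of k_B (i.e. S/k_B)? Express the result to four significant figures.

Eᵢ/kT = 0.332226, 2.32558.
Z = Σ gᵢe^(−Eᵢ/kT) = 4·e^(−0.332226) + 2·e^(−2.32558) = 2.86930 + 0.195453 = 3.06475.
⟨E⟩ = Σ EᵢPᵢ = 1.38265 ε.
S/k_B = ln Z + ⟨E⟩/kT = ln(3.06475) + 1.38265/3.01 = 1.11997 + 0.459352 = 1.579.

1.579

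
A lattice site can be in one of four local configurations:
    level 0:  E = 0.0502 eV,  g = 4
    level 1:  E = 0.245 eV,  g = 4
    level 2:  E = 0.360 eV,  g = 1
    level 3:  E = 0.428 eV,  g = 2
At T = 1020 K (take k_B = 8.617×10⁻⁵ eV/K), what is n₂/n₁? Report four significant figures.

k_BT = 8.617×10⁻⁵ × 1020 K = 0.0878934 eV.
n₂/n₁ = (g₂/g₁) exp[−(E₂−E₁)/kT] = (1/4) × exp(−(0.115 eV)/(0.0878934 eV)) = (1/4) × exp(-1.30840) = 0.06756.

0.06756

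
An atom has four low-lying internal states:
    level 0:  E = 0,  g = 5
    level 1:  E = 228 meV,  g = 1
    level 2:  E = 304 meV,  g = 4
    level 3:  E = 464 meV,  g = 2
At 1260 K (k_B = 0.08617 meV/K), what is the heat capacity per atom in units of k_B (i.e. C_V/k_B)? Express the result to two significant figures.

0.51

k_BT = 0.08617 × 1260 K = 108.6 meV.
Eᵢ/kT = 0, 2.099, 2.799, 4.273.
Z = Σ gᵢe^(−Eᵢ/kT) = 5·e^(−0) + 1·e^(−2.099) + 4·e^(−2.799) + 2·e^(−4.273) = 5.000 + 0.1226 + 0.2435 + 0.02788 = 5.394.
⟨E⟩ = 21.30 meV, ⟨E²⟩ = 6466 meV².
C_V/k_B = (⟨E²⟩ − ⟨E⟩²)/(kT)² = (6466 − 453.7)/11790 = 0.51.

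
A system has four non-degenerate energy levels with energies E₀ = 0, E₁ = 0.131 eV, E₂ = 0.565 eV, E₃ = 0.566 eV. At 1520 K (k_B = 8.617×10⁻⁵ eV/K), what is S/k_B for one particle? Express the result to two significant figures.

0.68

k_BT = 8.617×10⁻⁵ × 1520 K = 0.1310 eV.
Eᵢ/kT = 0, 1.000, 4.313, 4.321.
Z = Σ e^(−Eᵢ/kT) = e^(−0) + e^(−1.000) + e^(−4.313) + e^(−4.321) = 1.000 + 0.3679 + 0.01339 + 0.01329 = 1.395.
⟨E⟩ = Σ EᵢPᵢ = 0.04536 eV.
S/k_B = ln Z + ⟨E⟩/kT = ln(1.395) + 0.04536/0.1310 = 0.3329 + 0.3463 = 0.68.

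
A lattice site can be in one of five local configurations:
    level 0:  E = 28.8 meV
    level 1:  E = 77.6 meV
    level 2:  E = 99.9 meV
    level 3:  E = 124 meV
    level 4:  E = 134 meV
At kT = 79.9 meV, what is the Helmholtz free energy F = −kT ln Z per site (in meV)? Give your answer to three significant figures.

Eᵢ/kT = 0.36045, 0.97121, 1.2503, 1.5519, 1.6771.
Z = Σ e^(−Eᵢ/kT) = e^(−0.36045) + e^(−0.97121) + e^(−1.2503) + e^(−1.5519) + e^(−1.6771) = 0.69736 + 0.37862 + 0.28642 + 0.21185 + 0.18692 = 1.7612.
F = −kT ln Z = −79.9 × ln(1.7612) = −79.9 × 0.56600 = -45.2 meV.

-45.2 meV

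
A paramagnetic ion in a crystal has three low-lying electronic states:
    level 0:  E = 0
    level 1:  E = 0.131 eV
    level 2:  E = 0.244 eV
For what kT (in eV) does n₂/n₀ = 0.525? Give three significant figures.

n₂/n₀ = exp[−(E₂−E₀)/kT] = 0.525.
⇒ (E₂−E₀)/kT = ln(1/0.525) = ln(1.9048) = 0.64438.
kT = 0.244 eV / 0.64438 = 0.379 eV.

0.379 eV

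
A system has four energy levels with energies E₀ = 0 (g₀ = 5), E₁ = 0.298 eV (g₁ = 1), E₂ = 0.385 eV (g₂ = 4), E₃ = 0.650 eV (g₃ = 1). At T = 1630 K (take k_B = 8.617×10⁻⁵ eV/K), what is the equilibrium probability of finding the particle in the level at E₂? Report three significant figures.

k_BT = 8.617×10⁻⁵ × 1630 K = 0.14046 eV.
Eᵢ/kT = 0, 2.1216, 2.7410, 4.6277.
Z = Σ gᵢe^(−Eᵢ/kT) = 5·e^(−0) + 1·e^(−2.1216) + 4·e^(−2.7410) + 1·e^(−4.6277) = 5.0000 + 0.11984 + 0.25802 + 0.0097772 = 5.3876.
P₂ = g₂ e^(−E₂/kT) / Z = 0.25802/5.3876 = 0.0479.

0.0479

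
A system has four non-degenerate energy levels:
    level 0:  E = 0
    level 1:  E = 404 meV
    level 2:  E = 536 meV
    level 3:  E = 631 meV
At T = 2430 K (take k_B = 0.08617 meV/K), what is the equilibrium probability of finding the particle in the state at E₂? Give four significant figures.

0.06080

k_BT = 0.08617 × 2430 K = 209.393 meV.
Eᵢ/kT = 0, 1.92939, 2.55978, 3.01347.
Z = Σ e^(−Eᵢ/kT) = e^(−0) + e^(−1.92939) + e^(−2.55978) + e^(−3.01347) = 1.00000 + 0.145237 + 0.0773217 + 0.0491209 = 1.27168.
P₂ = e^(−E₂/kT) / Z = 0.0773217/1.27168 = 0.06080.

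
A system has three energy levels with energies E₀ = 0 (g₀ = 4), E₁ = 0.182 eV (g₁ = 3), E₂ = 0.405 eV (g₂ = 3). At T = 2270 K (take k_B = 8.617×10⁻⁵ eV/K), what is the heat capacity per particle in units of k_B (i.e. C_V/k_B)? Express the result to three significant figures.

0.361

k_BT = 8.617×10⁻⁵ × 2270 K = 0.19561 eV.
Eᵢ/kT = 0, 0.93042, 2.0704.
Z = Σ gᵢe^(−Eᵢ/kT) = 4·e^(−0) + 3·e^(−0.93042) + 3·e^(−2.0704) = 4.0000 + 1.1832 + 0.37841 = 5.5616.
⟨E⟩ = 0.066276 eV, ⟨E²⟩ = 0.018207 eV².
C_V/k_B = (⟨E²⟩ − ⟨E⟩²)/(kT)² = (0.018207 − 0.0043925)/0.038263 = 0.361.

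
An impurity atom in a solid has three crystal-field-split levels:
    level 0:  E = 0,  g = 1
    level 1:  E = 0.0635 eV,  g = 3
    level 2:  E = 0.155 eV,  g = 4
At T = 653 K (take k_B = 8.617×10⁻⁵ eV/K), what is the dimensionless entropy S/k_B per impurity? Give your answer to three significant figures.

1.61

k_BT = 8.617×10⁻⁵ × 653 K = 0.056269 eV.
Eᵢ/kT = 0, 1.1285, 2.7546.
Z = Σ gᵢe^(−Eᵢ/kT) = 1·e^(−0) + 3·e^(−1.1285) + 4·e^(−2.7546) = 1.0000 + 0.97055 + 0.25454 = 2.2251.
⟨E⟩ = Σ EᵢPᵢ = 0.045429 eV.
S/k_B = ln Z + ⟨E⟩/kT = ln(2.2251) + 0.045429/0.056269 = 0.79980 + 0.80735 = 1.61.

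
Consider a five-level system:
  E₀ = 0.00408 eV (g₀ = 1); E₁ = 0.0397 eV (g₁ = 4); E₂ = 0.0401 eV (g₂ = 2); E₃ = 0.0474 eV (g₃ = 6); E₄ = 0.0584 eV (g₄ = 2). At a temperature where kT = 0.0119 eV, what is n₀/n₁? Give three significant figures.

4.99

n₀/n₁ = (g₀/g₁) exp[−(E₀−E₁)/kT] = (1/4) × exp(−(-0.03562 eV)/(0.0119 eV)) = (1/4) × exp(2.9933) = 4.99.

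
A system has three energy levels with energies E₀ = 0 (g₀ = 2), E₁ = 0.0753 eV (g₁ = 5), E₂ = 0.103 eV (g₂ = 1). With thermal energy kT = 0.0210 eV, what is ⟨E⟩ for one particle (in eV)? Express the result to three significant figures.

Eᵢ/kT = 0, 3.5857, 4.9048.
Z = Σ gᵢe^(−Eᵢ/kT) = 2·e^(−0) + 5·e^(−3.5857) + 1·e^(−4.9048) = 2.0000 + 0.13859 + 0.0074109 = 2.1460.
⟨E⟩ = Σ Eᵢ gᵢe^(−Eᵢ/kT) / Z = (0·2.0000 + 0.0753·0.13859 + 0.103·0.0074109) / 2.1460 = 0.00522 eV.

0.00522 eV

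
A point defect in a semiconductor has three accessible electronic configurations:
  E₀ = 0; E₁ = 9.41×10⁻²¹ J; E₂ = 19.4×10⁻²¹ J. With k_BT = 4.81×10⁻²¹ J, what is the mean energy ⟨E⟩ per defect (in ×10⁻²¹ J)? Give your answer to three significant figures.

1.44 ×10⁻²¹ J

Eᵢ/kT = 0, 1.9563, 4.0333.
Z = Σ e^(−Eᵢ/kT) = e^(−0) + e^(−1.9563) + e^(−4.0333) = 1.0000 + 0.14138 + 0.017716 = 1.1591.
⟨E⟩ = Σ Eᵢ e^(−Eᵢ/kT) / Z = (0·1.0000 + 9.41·0.14138 + 19.4·0.017716) / 1.1591 = 1.44 ×10⁻²¹ J.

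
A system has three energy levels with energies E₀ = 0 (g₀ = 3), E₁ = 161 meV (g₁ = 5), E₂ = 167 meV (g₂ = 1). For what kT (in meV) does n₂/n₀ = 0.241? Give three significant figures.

515 meV

n₂/n₀ = (g₂/g₀) exp[−(E₂−E₀)/kT] = 0.241.
⇒ (E₂−E₀)/kT = ln((1/3)/0.241) = ln(1.3831) = 0.32433.
kT = 167 meV / 0.32433 = 515 meV.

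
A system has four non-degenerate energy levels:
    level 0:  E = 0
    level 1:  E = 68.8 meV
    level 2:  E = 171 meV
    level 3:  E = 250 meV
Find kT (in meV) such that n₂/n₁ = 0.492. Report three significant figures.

144 meV

n₂/n₁ = exp[−(E₂−E₁)/kT] = 0.492.
⇒ (E₂−E₁)/kT = ln(1/0.492) = ln(2.0325) = 0.70927.
kT = 102.2 meV / 0.70927 = 144 meV.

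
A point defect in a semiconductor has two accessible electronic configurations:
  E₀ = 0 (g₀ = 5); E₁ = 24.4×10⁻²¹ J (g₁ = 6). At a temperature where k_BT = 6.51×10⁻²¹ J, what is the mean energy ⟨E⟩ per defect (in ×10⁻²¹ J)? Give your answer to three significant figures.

Eᵢ/kT = 0, 3.7481.
Z = Σ gᵢe^(−Eᵢ/kT) = 5·e^(−0) + 6·e^(−3.7481) = 5.0000 + 0.14137 = 5.1414.
⟨E⟩ = Σ Eᵢ gᵢe^(−Eᵢ/kT) / Z = (0·5.0000 + 24.4·0.14137) / 5.1414 = 0.671 ×10⁻²¹ J.

0.671 ×10⁻²¹ J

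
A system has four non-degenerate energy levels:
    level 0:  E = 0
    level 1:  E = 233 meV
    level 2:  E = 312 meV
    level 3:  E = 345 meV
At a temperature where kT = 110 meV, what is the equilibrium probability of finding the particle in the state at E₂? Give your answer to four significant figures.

0.04797

Eᵢ/kT = 0, 2.11818, 2.83636, 3.13636.
Z = Σ e^(−Eᵢ/kT) = e^(−0) + e^(−2.11818) + e^(−2.83636) + e^(−3.13636) = 1.00000 + 0.120250 + 0.0586387 + 0.0434406 = 1.22233.
P₂ = e^(−E₂/kT) / Z = 0.0586387/1.22233 = 0.04797.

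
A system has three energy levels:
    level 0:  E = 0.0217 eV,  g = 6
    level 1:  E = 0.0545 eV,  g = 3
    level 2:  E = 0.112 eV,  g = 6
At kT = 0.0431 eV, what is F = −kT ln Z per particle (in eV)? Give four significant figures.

Eᵢ/kT = 0.503480, 1.26450, 2.59861.
Z = Σ gᵢe^(−Eᵢ/kT) = 6·e^(−0.503480) + 3·e^(−1.26450) + 6·e^(−2.59861) = 3.62654 + 0.847141 + 0.446261 = 4.91994.
F = −kT ln Z = −0.0431 × ln(4.91994) = −0.0431 × 1.59330 = -0.06867 eV.

-0.06867 eV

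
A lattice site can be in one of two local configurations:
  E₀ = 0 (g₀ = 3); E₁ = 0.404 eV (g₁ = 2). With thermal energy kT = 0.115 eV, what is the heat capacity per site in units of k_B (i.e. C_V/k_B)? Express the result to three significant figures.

Eᵢ/kT = 0, 3.5130.
Z = Σ gᵢe^(−Eᵢ/kT) = 3·e^(−0) + 2·e^(−3.5130) = 3.0000 + 0.059615 = 3.0596.
⟨E⟩ = 0.0078718 eV, ⟨E²⟩ = 0.0031802 eV².
C_V/k_B = (⟨E²⟩ − ⟨E⟩²)/(kT)² = (0.0031802 − 0.000061965)/0.013225 = 0.236.

0.236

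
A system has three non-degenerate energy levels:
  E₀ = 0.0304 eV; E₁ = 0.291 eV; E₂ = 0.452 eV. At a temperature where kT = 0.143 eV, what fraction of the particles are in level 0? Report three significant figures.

0.824

Eᵢ/kT = 0.21259, 2.0350, 3.1608.
Z = Σ e^(−Eᵢ/kT) = e^(−0.21259) + e^(−2.0350) + e^(−3.1608) = 0.80849 + 0.13068 + 0.042392 = 0.98156.
P₀ = e^(−E₀/kT) / Z = 0.80849/0.98156 = 0.824.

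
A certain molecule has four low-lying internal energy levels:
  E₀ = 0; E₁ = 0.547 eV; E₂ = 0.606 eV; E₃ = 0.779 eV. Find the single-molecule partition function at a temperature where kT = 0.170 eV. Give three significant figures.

Z = 1.08

Eᵢ/kT = 0, 3.2176, 3.5647, 4.5824.
Z = Σ e^(−Eᵢ/kT) = e^(−0) + e^(−3.2176) + e^(−3.5647) + e^(−4.5824) = 1.0000 + 0.040051 + 0.028305 + 0.010230 = 1.0786.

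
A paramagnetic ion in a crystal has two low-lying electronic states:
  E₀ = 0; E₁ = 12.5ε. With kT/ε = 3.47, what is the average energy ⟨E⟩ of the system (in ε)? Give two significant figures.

Eᵢ/kT = 0, 3.602.
Z = Σ e^(−Eᵢ/kT) = e^(−0) + e^(−3.602) = 1.000 + 0.02727 = 1.027.
⟨E⟩ = Σ Eᵢ e^(−Eᵢ/kT) / Z = (0·1.000 + 12.5·0.02727) / 1.027 = 0.33 ε.

0.33 ε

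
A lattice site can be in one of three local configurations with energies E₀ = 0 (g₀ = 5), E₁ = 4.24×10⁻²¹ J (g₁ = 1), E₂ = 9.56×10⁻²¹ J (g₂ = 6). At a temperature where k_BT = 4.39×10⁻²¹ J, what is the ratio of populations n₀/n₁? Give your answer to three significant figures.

n₀/n₁ = (g₀/g₁) exp[−(E₀−E₁)/kT] = (5/1) × exp(−(-4.24 ×10⁻²¹ J)/(4.39 ×10⁻²¹ J)) = (5/1) × exp(0.96583) = 13.1.

13.1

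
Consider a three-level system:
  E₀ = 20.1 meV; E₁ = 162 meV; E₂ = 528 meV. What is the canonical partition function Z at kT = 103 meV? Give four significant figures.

Eᵢ/kT = 0.195146, 1.57282, 5.12621.
Z = Σ e^(−Eᵢ/kT) = e^(−0.195146) + e^(−1.57282) + e^(−5.12621) = 0.822715 + 0.207459 + 0.00593903 = 1.03611.

Z = 1.036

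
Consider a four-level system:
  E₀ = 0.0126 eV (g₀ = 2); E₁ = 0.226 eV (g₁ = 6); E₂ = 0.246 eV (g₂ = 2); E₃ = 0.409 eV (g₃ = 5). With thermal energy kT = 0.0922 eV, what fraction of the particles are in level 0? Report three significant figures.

0.709

Eᵢ/kT = 0.13666, 2.4512, 2.6681, 4.4360.
Z = Σ gᵢe^(−Eᵢ/kT) = 2·e^(−0.13666) + 6·e^(−2.4512) + 2·e^(−2.6681) + 5·e^(−4.4360) = 1.7445 + 0.51714 + 0.13877 + 0.059216 = 2.4596.
P₀ = g₀ e^(−E₀/kT) / Z = 1.7445/2.4596 = 0.709.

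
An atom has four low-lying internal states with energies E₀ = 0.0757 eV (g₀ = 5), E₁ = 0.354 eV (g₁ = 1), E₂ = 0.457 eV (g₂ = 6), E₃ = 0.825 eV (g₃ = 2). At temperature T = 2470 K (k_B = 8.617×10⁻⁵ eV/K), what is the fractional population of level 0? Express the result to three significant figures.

k_BT = 8.617×10⁻⁵ × 2470 K = 0.21284 eV.
Eᵢ/kT = 0.35567, 1.6632, 2.1472, 3.8762.
Z = Σ gᵢe^(−Eᵢ/kT) = 5·e^(−0.35567) + 1·e^(−1.6632) + 6·e^(−2.1472) + 2·e^(−3.8762) = 3.5035 + 0.18953 + 0.70086 + 0.041459 = 4.4353.
P₀ = g₀ e^(−E₀/kT) / Z = 3.5035/4.4353 = 0.790.

0.790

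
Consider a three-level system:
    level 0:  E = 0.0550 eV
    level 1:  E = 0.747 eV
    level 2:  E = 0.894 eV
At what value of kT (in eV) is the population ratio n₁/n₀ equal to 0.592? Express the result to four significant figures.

n₁/n₀ = exp[−(E₁−E₀)/kT] = 0.592.
⇒ (E₁−E₀)/kT = ln(1/0.592) = ln(1.68919) = 0.524249.
kT = 0.6920 eV / 0.524249 = 1.320 eV.

1.320 eV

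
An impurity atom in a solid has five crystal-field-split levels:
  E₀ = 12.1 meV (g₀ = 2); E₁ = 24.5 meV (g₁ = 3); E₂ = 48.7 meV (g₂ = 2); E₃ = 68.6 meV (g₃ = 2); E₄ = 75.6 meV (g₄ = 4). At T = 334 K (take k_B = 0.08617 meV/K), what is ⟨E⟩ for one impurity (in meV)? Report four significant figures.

29.02 meV

k_BT = 0.08617 × 334 K = 28.7808 meV.
Eᵢ/kT = 0.420419, 0.851262, 1.69210, 2.38353, 2.62675.
Z = Σ gᵢe^(−Eᵢ/kT) = 2·e^(−0.420419) + 3·e^(−0.851262) + 2·e^(−1.69210) + 2·e^(−2.38353) + 4·e^(−2.62675) = 1.31354 + 1.28063 + 0.368265 + 0.184449 + 0.289252 = 3.43614.
⟨E⟩ = Σ Eᵢ gᵢe^(−Eᵢ/kT) / Z = (12.1·1.31354 + 24.5·1.28063 + 48.7·0.368265 + 68.6·0.184449 + 75.6·0.289252) / 3.43614 = 29.02 meV.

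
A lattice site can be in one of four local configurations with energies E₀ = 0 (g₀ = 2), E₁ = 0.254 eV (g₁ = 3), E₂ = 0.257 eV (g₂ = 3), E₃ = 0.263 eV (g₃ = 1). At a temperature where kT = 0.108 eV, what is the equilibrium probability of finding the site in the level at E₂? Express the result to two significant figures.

Eᵢ/kT = 0, 2.352, 2.380, 2.435.
Z = Σ gᵢe^(−Eᵢ/kT) = 2·e^(−0) + 3·e^(−2.352) + 3·e^(−2.380) + 1·e^(−2.435) = 2.000 + 0.2855 + 0.2777 + 0.08760 = 2.651.
P₂ = g₂ e^(−E₂/kT) / Z = 0.2777/2.651 = 0.10.

0.10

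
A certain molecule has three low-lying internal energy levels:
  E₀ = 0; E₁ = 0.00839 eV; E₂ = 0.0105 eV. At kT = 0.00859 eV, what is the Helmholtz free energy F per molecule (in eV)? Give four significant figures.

-0.004411 eV

Eᵢ/kT = 0, 0.976717, 1.22235.
Z = Σ e^(−Eᵢ/kT) = e^(−0) + e^(−0.976717) + e^(−1.22235) = 1.00000 + 0.376545 + 0.294537 = 1.67108.
F = −kT ln Z = −0.00859 × ln(1.67108) = −0.00859 × 0.513470 = -0.004411 eV.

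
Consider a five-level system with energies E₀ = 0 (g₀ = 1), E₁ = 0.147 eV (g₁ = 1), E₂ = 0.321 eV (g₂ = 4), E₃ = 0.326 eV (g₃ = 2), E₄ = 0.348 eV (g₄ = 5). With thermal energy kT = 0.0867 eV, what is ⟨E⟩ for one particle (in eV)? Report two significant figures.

0.074 eV

Eᵢ/kT = 0, 1.696, 3.702, 3.760, 4.014.
Z = Σ gᵢe^(−Eᵢ/kT) = 1·e^(−0) + 1·e^(−1.696) + 4·e^(−3.702) + 2·e^(−3.760) + 5·e^(−4.014) = 1.000 + 0.1834 + 0.09870 + 0.04657 + 0.09031 = 1.419.
⟨E⟩ = Σ Eᵢ gᵢe^(−Eᵢ/kT) / Z = (0·1.000 + 0.147·0.1834 + 0.321·0.09870 + 0.326·0.04657 + 0.348·0.09031) / 1.419 = 0.074 eV.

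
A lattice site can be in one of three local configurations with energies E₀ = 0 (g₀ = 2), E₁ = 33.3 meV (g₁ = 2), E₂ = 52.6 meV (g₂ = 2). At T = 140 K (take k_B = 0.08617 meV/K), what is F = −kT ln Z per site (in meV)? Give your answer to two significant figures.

-9.2 meV

k_BT = 0.08617 × 140 K = 12.06 meV.
Eᵢ/kT = 0, 2.761, 4.362.
Z = Σ gᵢe^(−Eᵢ/kT) = 2·e^(−0) + 2·e^(−2.761) + 2·e^(−4.362) = 2.000 + 0.1265 + 0.02551 = 2.152.
F = −kT ln Z = −12.06 × ln(2.152) = −12.06 × 0.7664 = -9.2 meV.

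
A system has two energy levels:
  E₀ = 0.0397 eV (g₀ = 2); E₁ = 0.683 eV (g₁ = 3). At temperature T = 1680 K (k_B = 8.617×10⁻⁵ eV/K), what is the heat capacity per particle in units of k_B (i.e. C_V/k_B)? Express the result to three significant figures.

0.336

k_BT = 8.617×10⁻⁵ × 1680 K = 0.14477 eV.
Eᵢ/kT = 0.27423, 4.7178.
Z = Σ gᵢe^(−Eᵢ/kT) = 2·e^(−0.27423) + 3·e^(−4.7178) = 1.5203 + 0.026804 = 1.5471.
⟨E⟩ = 0.050845 eV, ⟨E²⟩ = 0.0096309 eV².
C_V/k_B = (⟨E²⟩ − ⟨E⟩²)/(kT)² = (0.0096309 − 0.0025852)/0.020958 = 0.336.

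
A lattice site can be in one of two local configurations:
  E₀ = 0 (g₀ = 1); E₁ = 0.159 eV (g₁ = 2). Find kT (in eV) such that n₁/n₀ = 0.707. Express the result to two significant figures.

0.15 eV

n₁/n₀ = (g₁/g₀) exp[−(E₁−E₀)/kT] = 0.707.
⇒ (E₁−E₀)/kT = ln((2/1)/0.707) = ln(2.829) = 1.040.
kT = 0.159 eV / 1.040 = 0.15 eV.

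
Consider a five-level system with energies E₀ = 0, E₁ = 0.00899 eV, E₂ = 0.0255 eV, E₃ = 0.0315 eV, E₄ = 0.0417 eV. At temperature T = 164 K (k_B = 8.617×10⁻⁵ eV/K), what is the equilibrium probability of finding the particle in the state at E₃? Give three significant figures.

0.0581

k_BT = 8.617×10⁻⁵ × 164 K = 0.014132 eV.
Eᵢ/kT = 0, 0.63614, 1.8044, 2.2290, 2.9508.
Z = Σ e^(−Eᵢ/kT) = e^(−0) + e^(−0.63614) + e^(−1.8044) + e^(−2.2290) + e^(−2.9508) = 1.0000 + 0.52933 + 0.16457 + 0.10764 + 0.052298 = 1.8538.
P₃ = e^(−E₃/kT) / Z = 0.10764/1.8538 = 0.0581.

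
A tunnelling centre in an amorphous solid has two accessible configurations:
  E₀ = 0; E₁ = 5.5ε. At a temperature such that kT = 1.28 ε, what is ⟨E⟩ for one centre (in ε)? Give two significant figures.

Eᵢ/kT = 0, 4.297.
Z = Σ e^(−Eᵢ/kT) = e^(−0) + e^(−4.297) = 1.000 + 0.01361 = 1.014.
⟨E⟩ = Σ Eᵢ e^(−Eᵢ/kT) / Z = (0·1.000 + 5.5·0.01361) / 1.014 = 0.074 ε.

0.074 ε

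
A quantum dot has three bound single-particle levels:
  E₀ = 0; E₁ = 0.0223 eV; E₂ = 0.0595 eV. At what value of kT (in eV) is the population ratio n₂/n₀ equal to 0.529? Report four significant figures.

n₂/n₀ = exp[−(E₂−E₀)/kT] = 0.529.
⇒ (E₂−E₀)/kT = ln(1/0.529) = ln(1.89036) = 0.636767.
kT = 0.0595 eV / 0.636767 = 0.09344 eV.

0.09344 eV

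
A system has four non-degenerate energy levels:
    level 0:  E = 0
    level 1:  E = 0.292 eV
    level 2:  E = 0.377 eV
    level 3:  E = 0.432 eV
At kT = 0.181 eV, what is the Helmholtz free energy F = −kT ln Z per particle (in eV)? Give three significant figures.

Eᵢ/kT = 0, 1.6133, 2.0829, 2.3867.
Z = Σ e^(−Eᵢ/kT) = e^(−0) + e^(−1.6133) + e^(−2.0829) + e^(−2.3867) = 1.0000 + 0.19923 + 0.12457 + 0.091933 = 1.4157.
F = −kT ln Z = −0.181 × ln(1.4157) = −0.181 × 0.34762 = -0.0629 eV.

-0.0629 eV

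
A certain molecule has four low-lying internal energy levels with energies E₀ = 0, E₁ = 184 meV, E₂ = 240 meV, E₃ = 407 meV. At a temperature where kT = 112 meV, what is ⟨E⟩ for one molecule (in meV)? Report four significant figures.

55.71 meV

Eᵢ/kT = 0, 1.64286, 2.14286, 3.63393.
Z = Σ e^(−Eᵢ/kT) = e^(−0) + e^(−1.64286) + e^(−2.14286) + e^(−3.63393) = 1.00000 + 0.193426 + 0.117319 + 0.0264122 = 1.33716.
⟨E⟩ = Σ Eᵢ e^(−Eᵢ/kT) / Z = (0·1.00000 + 184·0.193426 + 240·0.117319 + 407·0.0264122) / 1.33716 = 55.71 meV.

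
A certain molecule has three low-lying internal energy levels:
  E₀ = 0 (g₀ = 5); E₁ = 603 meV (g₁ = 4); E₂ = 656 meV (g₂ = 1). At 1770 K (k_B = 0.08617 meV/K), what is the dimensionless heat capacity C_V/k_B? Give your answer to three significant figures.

k_BT = 0.08617 × 1770 K = 152.52 meV.
Eᵢ/kT = 0, 3.9536, 4.3011.
Z = Σ gᵢe^(−Eᵢ/kT) = 5·e^(−0) + 4·e^(−3.9536) + 1·e^(−4.3011) = 5.0000 + 0.076742 + 0.013554 = 5.0903.
⟨E⟩ = 10.838 meV, ⟨E²⟩ = 6627.7 meV².
C_V/k_B = (⟨E²⟩ − ⟨E⟩²)/(kT)² = (6627.7 − 117.46)/23262 = 0.280.

0.280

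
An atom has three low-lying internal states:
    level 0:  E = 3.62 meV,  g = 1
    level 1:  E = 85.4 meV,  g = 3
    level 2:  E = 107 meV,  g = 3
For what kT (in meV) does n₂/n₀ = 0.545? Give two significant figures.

n₂/n₀ = (g₂/g₀) exp[−(E₂−E₀)/kT] = 0.545.
⇒ (E₂−E₀)/kT = ln((3/1)/0.545) = ln(5.505) = 1.706.
kT = 103.38 meV / 1.706 = 61 meV.

61 meV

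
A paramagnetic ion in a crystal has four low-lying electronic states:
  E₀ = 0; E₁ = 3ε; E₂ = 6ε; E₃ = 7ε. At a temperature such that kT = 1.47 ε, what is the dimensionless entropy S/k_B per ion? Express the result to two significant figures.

0.47

Eᵢ/kT = 0, 2.041, 4.082, 4.762.
Z = Σ e^(−Eᵢ/kT) = e^(−0) + e^(−2.041) + e^(−4.082) + e^(−4.762) = 1.000 + 0.1299 + 0.01687 + 0.008548 = 1.155.
⟨E⟩ = Σ EᵢPᵢ = 0.4768 ε.
S/k_B = ln Z + ⟨E⟩/kT = ln(1.155) + 0.4768/1.47 = 0.1441 + 0.3244 = 0.47.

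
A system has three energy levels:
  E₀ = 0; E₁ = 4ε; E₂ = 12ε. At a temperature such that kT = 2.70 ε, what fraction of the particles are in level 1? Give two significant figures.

0.18

Eᵢ/kT = 0, 1.481, 4.444.
Z = Σ e^(−Eᵢ/kT) = e^(−0) + e^(−1.481) + e^(−4.444) = 1.000 + 0.2274 + 0.01175 = 1.239.
P₁ = e^(−E₁/kT) / Z = 0.2274/1.239 = 0.18.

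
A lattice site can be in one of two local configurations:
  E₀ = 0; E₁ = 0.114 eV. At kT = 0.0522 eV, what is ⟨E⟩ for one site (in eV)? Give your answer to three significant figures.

0.0115 eV

Eᵢ/kT = 0, 2.1839.
Z = Σ e^(−Eᵢ/kT) = e^(−0) + e^(−2.1839) = 1.0000 + 0.11260 = 1.1126.
⟨E⟩ = Σ Eᵢ e^(−Eᵢ/kT) / Z = (0·1.0000 + 0.114·0.11260) / 1.1126 = 0.0115 eV.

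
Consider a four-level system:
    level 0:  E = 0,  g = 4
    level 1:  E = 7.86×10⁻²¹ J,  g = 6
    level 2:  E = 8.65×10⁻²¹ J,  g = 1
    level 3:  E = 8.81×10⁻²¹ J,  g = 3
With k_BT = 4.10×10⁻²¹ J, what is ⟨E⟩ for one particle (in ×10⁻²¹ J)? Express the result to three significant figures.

Eᵢ/kT = 0, 1.9171, 2.1098, 2.1488.
Z = Σ gᵢe^(−Eᵢ/kT) = 4·e^(−0) + 6·e^(−1.9171) + 1·e^(−2.1098) + 3·e^(−2.1488) = 4.0000 + 0.88220 + 0.12126 + 0.34987 = 5.3533.
⟨E⟩ = Σ Eᵢ gᵢe^(−Eᵢ/kT) / Z = (0·4.0000 + 7.86·0.88220 + 8.65·0.12126 + 8.81·0.34987) / 5.3533 = 2.07 ×10⁻²¹ J.

2.07 ×10⁻²¹ J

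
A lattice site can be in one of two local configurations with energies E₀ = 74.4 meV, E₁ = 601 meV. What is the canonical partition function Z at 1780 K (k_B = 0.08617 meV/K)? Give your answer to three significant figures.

Z = 0.636

k_BT = 0.08617 × 1780 K = 153.38 meV.
Eᵢ/kT = 0.48507, 3.9184.
Z = Σ e^(−Eᵢ/kT) = e^(−0.48507) + e^(−3.9184) = 0.61565 + 0.019873 = 0.63552.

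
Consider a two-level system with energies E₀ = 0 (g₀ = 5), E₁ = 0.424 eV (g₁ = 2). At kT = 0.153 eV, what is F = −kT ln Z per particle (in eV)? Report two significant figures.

-0.25 eV

Eᵢ/kT = 0, 2.771.
Z = Σ gᵢe^(−Eᵢ/kT) = 5·e^(−0) + 2·e^(−2.771) = 5.000 + 0.1252 = 5.125.
F = −kT ln Z = −0.153 × ln(5.125) = −0.153 × 1.634 = -0.25 eV.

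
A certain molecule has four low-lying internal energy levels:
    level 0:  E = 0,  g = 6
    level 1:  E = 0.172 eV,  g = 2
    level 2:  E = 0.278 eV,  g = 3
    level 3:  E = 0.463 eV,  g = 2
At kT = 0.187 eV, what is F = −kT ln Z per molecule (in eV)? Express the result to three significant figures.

-0.380 eV

Eᵢ/kT = 0, 0.91979, 1.4866, 2.4759.
Z = Σ gᵢe^(−Eᵢ/kT) = 6·e^(−0) + 2·e^(−0.91979) + 3·e^(−1.4866) + 2·e^(−2.4759) = 6.0000 + 0.79721 + 0.67842 + 0.16817 = 7.6438.
F = −kT ln Z = −0.187 × ln(7.6438) = −0.187 × 2.0339 = -0.380 eV.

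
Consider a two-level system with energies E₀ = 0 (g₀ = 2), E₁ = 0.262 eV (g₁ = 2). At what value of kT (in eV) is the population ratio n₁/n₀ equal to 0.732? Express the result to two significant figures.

0.84 eV

n₁/n₀ = (g₁/g₀) exp[−(E₁−E₀)/kT] = 0.732.
⇒ (E₁−E₀)/kT = ln((2/2)/0.732) = ln(1.366) = 0.3119.
kT = 0.262 eV / 0.3119 = 0.84 eV.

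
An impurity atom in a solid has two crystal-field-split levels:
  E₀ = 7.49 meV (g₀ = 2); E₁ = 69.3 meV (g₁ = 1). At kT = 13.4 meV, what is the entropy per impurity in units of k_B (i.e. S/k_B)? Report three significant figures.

0.721

Eᵢ/kT = 0.55896, 5.1716.
Z = Σ gᵢe^(−Eᵢ/kT) = 2·e^(−0.55896) + 1·e^(−5.1716) = 1.1436 + 0.0056755 = 1.1493.
⟨E⟩ = Σ EᵢPᵢ = 7.7951 meV.
S/k_B = ln Z + ⟨E⟩/kT = ln(1.1493) + 7.7951/13.4 = 0.13915 + 0.58172 = 0.721.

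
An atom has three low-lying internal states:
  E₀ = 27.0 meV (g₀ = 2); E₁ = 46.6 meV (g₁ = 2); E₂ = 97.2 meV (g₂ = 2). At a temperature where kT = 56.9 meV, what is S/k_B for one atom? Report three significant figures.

Eᵢ/kT = 0.47452, 0.81898, 1.7083.
Z = Σ gᵢe^(−Eᵢ/kT) = 2·e^(−0.47452) + 2·e^(−0.81898) + 2·e^(−1.7083) = 1.2444 + 0.88176 + 0.36235 = 2.4885.
⟨E⟩ = Σ EᵢPᵢ = 44.167 meV.
S/k_B = ln Z + ⟨E⟩/kT = ln(2.4885) + 44.167/56.9 = 0.91168 + 0.77622 = 1.69.

1.69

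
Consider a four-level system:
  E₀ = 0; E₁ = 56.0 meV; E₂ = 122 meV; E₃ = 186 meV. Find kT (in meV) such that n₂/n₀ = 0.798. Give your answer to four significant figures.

n₂/n₀ = exp[−(E₂−E₀)/kT] = 0.798.
⇒ (E₂−E₀)/kT = ln(1/0.798) = ln(1.25313) = 0.225644.
kT = 122 meV / 0.225644 = 540.7 meV.

540.7 meV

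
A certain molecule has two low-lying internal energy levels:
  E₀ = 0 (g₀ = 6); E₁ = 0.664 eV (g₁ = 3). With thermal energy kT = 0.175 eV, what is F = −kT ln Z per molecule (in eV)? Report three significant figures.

-0.316 eV

Eᵢ/kT = 0, 3.7943.
Z = Σ gᵢe^(−Eᵢ/kT) = 6·e^(−0) + 3·e^(−3.7943) = 6.0000 + 0.067496 = 6.0675.
F = −kT ln Z = −0.175 × ln(6.0675) = −0.175 × 1.8029 = -0.316 eV.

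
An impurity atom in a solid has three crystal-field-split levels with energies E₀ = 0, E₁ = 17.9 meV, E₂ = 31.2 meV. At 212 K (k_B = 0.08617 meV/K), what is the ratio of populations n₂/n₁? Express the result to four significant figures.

k_BT = 0.08617 × 212 K = 18.2680 meV.
n₂/n₁ = exp[−(E₂−E₁)/kT] = exp(−(13.3 meV)/(18.2680 meV)) = exp(-0.728049) = 0.4829.

0.4829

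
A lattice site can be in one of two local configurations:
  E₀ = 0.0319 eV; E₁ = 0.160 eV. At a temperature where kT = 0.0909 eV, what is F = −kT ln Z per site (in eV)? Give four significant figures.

0.01203 eV

Eᵢ/kT = 0.350935, 1.76018.
Z = Σ e^(−Eᵢ/kT) = e^(−0.350935) + e^(−1.76018) = 0.704030 + 0.172014 = 0.876044.
F = −kT ln Z = −0.0909 × ln(0.876044) = −0.0909 × -0.132339 = 0.01203 eV.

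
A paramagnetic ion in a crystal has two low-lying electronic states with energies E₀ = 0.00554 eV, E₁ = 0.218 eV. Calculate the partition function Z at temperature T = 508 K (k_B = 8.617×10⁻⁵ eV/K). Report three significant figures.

Z = 0.888

k_BT = 8.617×10⁻⁵ × 508 K = 0.043774 eV.
Eᵢ/kT = 0.12656, 4.9801.
Z = Σ e^(−Eᵢ/kT) = e^(−0.12656) + e^(−4.9801) = 0.88112 + 0.0068734 = 0.88799.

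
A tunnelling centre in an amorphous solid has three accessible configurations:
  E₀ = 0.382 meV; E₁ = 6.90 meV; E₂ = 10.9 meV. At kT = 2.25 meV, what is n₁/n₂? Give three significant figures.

n₁/n₂ = exp[−(E₁−E₂)/kT] = exp(−(-4.00 meV)/(2.25 meV)) = exp(1.7778) = 5.92.

5.92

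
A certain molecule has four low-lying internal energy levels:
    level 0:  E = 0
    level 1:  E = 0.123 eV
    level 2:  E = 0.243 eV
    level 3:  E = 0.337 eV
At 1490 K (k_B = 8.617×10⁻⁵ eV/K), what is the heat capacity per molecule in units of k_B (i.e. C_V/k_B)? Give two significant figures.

0.59

k_BT = 8.617×10⁻⁵ × 1490 K = 0.1284 eV.
Eᵢ/kT = 0, 0.9579, 1.893, 2.625.
Z = Σ e^(−Eᵢ/kT) = e^(−0) + e^(−0.9579) + e^(−1.893) + e^(−2.625) = 1.000 + 0.3837 + 0.1506 + 0.07244 = 1.607.
⟨E⟩ = 0.06733 eV, ⟨E²⟩ = 0.01427 eV².
C_V/k_B = (⟨E²⟩ − ⟨E⟩²)/(kT)² = (0.01427 − 0.004533)/0.01649 = 0.59.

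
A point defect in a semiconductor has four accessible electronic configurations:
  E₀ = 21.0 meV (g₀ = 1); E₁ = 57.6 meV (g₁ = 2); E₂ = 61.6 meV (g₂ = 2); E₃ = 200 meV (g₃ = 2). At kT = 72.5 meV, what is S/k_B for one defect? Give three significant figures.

1.73

Eᵢ/kT = 0.28966, 0.79448, 0.84966, 2.7586.
Z = Σ gᵢe^(−Eᵢ/kT) = 1·e^(−0.28966) + 2·e^(−0.79448) + 2·e^(−0.84966) + 2·e^(−2.7586) = 0.74852 + 0.90363 + 0.85512 + 0.12676 = 2.6340.
⟨E⟩ = Σ EᵢPᵢ = 55.351 meV.
S/k_B = ln Z + ⟨E⟩/kT = ln(2.6340) + 55.351/72.5 = 0.96850 + 0.76346 = 1.73.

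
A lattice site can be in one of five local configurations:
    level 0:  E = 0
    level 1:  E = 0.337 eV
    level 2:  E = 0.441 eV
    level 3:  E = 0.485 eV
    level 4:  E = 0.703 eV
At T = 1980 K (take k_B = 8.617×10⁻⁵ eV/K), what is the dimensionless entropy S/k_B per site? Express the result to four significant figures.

0.7980

k_BT = 8.617×10⁻⁵ × 1980 K = 0.170617 eV.
Eᵢ/kT = 0, 1.97518, 2.58474, 2.84262, 4.12034.
Z = Σ e^(−Eᵢ/kT) = e^(−0) + e^(−1.97518) + e^(−2.58474) + e^(−2.84262) + e^(−4.12034) = 1.00000 + 0.138736 + 0.0754157 + 0.0582728 + 0.0162390 = 1.28866.
⟨E⟩ = Σ EᵢPᵢ = 0.0928800 eV.
S/k_B = ln Z + ⟨E⟩/kT = ln(1.28866) + 0.0928800/0.170617 = 0.253603 + 0.544377 = 0.7980.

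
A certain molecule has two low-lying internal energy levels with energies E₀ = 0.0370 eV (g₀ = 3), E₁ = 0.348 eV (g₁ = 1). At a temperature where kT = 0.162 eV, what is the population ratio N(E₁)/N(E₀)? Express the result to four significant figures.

0.04888

n₁/n₀ = (g₁/g₀) exp[−(E₁−E₀)/kT] = (1/3) × exp(−(0.3110 eV)/(0.162 eV)) = (1/3) × exp(-1.91975) = 0.04888.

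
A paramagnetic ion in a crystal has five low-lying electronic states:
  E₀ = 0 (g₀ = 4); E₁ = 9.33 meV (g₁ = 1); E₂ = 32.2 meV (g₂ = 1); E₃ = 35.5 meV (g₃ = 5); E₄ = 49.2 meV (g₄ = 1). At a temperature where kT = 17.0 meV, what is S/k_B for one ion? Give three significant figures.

2.07

Eᵢ/kT = 0, 0.54882, 1.8941, 2.0882, 2.8941.
Z = Σ gᵢe^(−Eᵢ/kT) = 4·e^(−0) + 1·e^(−0.54882) + 1·e^(−1.8941) + 5·e^(−2.0882) + 1·e^(−2.8941) = 4.0000 + 0.57763 + 0.15045 + 0.61955 + 0.055349 = 5.4030.
⟨E⟩ = Σ EᵢPᵢ = 6.4688 meV.
S/k_B = ln Z + ⟨E⟩/kT = ln(5.4030) + 6.4688/17.0 = 1.6870 + 0.38052 = 2.07.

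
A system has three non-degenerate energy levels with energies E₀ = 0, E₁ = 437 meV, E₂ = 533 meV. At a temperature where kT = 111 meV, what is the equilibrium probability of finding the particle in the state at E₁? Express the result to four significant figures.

Eᵢ/kT = 0, 3.93694, 4.80180.
Z = Σ e^(−Eᵢ/kT) = e^(−0) + e^(−3.93694) + e^(−4.80180) = 1.00000 + 0.0195078 + 0.00821495 = 1.02772.
P₁ = e^(−E₁/kT) / Z = 0.0195078/1.02772 = 0.01898.

0.01898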